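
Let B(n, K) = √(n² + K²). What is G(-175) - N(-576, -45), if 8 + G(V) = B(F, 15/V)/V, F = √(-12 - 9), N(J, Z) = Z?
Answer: 37 - 2*I*√6429/6125 ≈ 37.0 - 0.026182*I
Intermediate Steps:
F = I*√21 (F = √(-21) = I*√21 ≈ 4.5826*I)
B(n, K) = √(K² + n²)
G(V) = -8 + √(-21 + 225/V²)/V (G(V) = -8 + √((15/V)² + (I*√21)²)/V = -8 + √(225/V² - 21)/V = -8 + √(-21 + 225/V²)/V)
G(-175) - N(-576, -45) = (-8 + √(-21 + 225/(-175)²)/(-175)) - 1*(-45) = (-8 - √(-21 + 225*(1/30625))/175) + 45 = (-8 - √(-21 + 9/1225)/175) + 45 = (-8 - 2*I*√6429/6125) + 45 = 37 - 2*I*√6429/6125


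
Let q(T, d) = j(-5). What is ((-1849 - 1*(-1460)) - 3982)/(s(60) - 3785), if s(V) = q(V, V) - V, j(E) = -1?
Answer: 1457/1282 ≈ 1.1365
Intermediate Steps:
q(T, d) = -1
s(V) = -1 - V
((-1849 - 1*(-1460)) - 3982)/(s(60) - 3785) = ((-1849 - 1*(-1460)) - 3982)/((-1 - 1*60) - 3785) = ((-1849 + 1460) - 3982)/((-1 - 60) - 3785) = (-389 - 3982)/(-61 - 3785) = -4371/(-3846) = -4371*(-1/3846) = 1457/1282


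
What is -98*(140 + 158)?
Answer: -29204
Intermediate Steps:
-98*(140 + 158) = -98*298 = -29204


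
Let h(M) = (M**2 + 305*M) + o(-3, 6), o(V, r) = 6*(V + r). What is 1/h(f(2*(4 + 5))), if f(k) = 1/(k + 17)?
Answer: 1225/32726 ≈ 0.037432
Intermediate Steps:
o(V, r) = 6*V + 6*r
f(k) = 1/(17 + k)
h(M) = 18 + M**2 + 305*M (h(M) = (M**2 + 305*M) + (6*(-3) + 6*6) = (M**2 + 305*M) + (-18 + 36) = (M**2 + 305*M) + 18 = 18 + M**2 + 305*M)
1/h(f(2*(4 + 5))) = 1/(18 + (1/(17 + 2*(4 + 5)))**2 + 305/(17 + 2*(4 + 5))) = 1/(18 + (1/(17 + 2*9))**2 + 305/(17 + 2*9)) = 1/(18 + (1/(17 + 18))**2 + 305/(17 + 18)) = 1/(18 + (1/35)**2 + 305/35) = 1/(18 + (1/35)**2 + 305*(1/35)) = 1/(18 + 1/1225 + 61/7) = 1/(32726/1225) = 1225/32726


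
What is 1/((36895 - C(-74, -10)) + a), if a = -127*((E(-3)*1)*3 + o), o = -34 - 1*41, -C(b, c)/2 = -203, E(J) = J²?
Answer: 1/42585 ≈ 2.3482e-5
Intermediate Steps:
C(b, c) = 406 (C(b, c) = -2*(-203) = 406)
o = -75 (o = -34 - 41 = -75)
a = 6096 (a = -127*(((-3)²*1)*3 - 75) = -127*((9*1)*3 - 75) = -127*(9*3 - 75) = -127*(27 - 75) = -127*(-48) = 6096)
1/((36895 - C(-74, -10)) + a) = 1/((36895 - 1*406) + 6096) = 1/((36895 - 406) + 6096) = 1/(36489 + 6096) = 1/42585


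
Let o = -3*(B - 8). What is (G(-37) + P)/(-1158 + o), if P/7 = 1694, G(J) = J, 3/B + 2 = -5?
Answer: -82747/7929 ≈ -10.436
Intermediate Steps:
B = -3/7 (B = 3/(-2 - 5) = 3/(-7) = 3*(-⅐) = -3/7 ≈ -0.42857)
P = 11858 (P = 7*1694 = 11858)
o = 177/7 (o = -3*(-3/7 - 8) = -3*(-59/7) = 177/7 ≈ 25.286)
(G(-37) + P)/(-1158 + o) = (-37 + 11858)/(-1158 + 177/7) = 11821/(-7929/7) = 11821*(-7/7929) = -82747/7929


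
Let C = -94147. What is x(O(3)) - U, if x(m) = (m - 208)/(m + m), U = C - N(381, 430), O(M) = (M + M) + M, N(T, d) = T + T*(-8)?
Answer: 1646441/18 ≈ 91469.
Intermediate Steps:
N(T, d) = -7*T (N(T, d) = T - 8*T = -7*T)
O(M) = 3*M (O(M) = 2*M + M = 3*M)
U = -91480 (U = -94147 - (-7)*381 = -94147 - 1*(-2667) = -94147 + 2667 = -91480)
x(m) = (-208 + m)/(2*m) (x(m) = (-208 + m)/((2*m)) = (-208 + m)*(1/(2*m)) = (-208 + m)/(2*m))
x(O(3)) - U = (-208 + 3*3)/(2*((3*3))) - 1*(-91480) = (½)*(-208 + 9)/9 + 91480 = (½)*(⅑)*(-199) + 91480 = -199/18 + 91480 = 1646441/18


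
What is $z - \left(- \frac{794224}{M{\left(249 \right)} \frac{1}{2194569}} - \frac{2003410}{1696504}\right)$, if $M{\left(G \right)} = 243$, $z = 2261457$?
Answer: $\frac{164327986633448231}{22902804} \approx 7.175 \cdot 10^{9}$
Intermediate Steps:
$z - \left(- \frac{794224}{M{\left(249 \right)} \frac{1}{2194569}} - \frac{2003410}{1696504}\right) = 2261457 - \left(- \frac{794224}{243 \cdot \frac{1}{2194569}} - \frac{2003410}{1696504}\right) = 2261457 - \left(- \frac{794224}{243 \cdot \frac{1}{2194569}} - \frac{1001705}{848252}\right) = 2261457 - \left(- \frac{794224}{\frac{27}{243841}} - \frac{1001705}{848252}\right) = 2261457 - \left(\left(-794224\right) \frac{243841}{27} - \frac{1001705}{848252}\right) = 2261457 - \left(- \frac{193664374384}{27} - \frac{1001705}{848252}\right) = 2261457 - - \frac{164276192927022803}{22902804} = 2261457 + \frac{164276192927022803}{22902804} = \frac{164327986633448231}{22902804}$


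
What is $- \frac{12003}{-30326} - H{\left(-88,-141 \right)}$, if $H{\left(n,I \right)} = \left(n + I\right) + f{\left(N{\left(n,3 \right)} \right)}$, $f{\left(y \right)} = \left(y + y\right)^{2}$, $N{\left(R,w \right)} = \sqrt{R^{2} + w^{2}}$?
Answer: $- \frac{933513255}{30326} \approx -30783.0$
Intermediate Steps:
$f{\left(y \right)} = 4 y^{2}$ ($f{\left(y \right)} = \left(2 y\right)^{2} = 4 y^{2}$)
$H{\left(n,I \right)} = 36 + I + n + 4 n^{2}$ ($H{\left(n,I \right)} = \left(n + I\right) + 4 \left(\sqrt{n^{2} + 3^{2}}\right)^{2} = \left(I + n\right) + 4 \left(\sqrt{n^{2} + 9}\right)^{2} = \left(I + n\right) + 4 \left(\sqrt{9 + n^{2}}\right)^{2} = \left(I + n\right) + 4 \left(9 + n^{2}\right) = \left(I + n\right) + \left(36 + 4 n^{2}\right) = 36 + I + n + 4 n^{2}$)
$- \frac{12003}{-30326} - H{\left(-88,-141 \right)} = - \frac{12003}{-30326} - \left(36 - 141 - 88 + 4 \left(-88\right)^{2}\right) = \left(-12003\right) \left(- \frac{1}{30326}\right) - \left(36 - 141 - 88 + 4 \cdot 7744\right) = \frac{12003}{30326} - \left(36 - 141 - 88 + 30976\right) = \frac{12003}{30326} - 30783 = - \frac{933513255}{30326}$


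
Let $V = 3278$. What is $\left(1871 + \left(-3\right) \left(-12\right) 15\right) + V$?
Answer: $5689$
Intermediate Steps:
$\left(1871 + \left(-3\right) \left(-12\right) 15\right) + V = \left(1871 + \left(-3\right) \left(-12\right) 15\right) + 3278 = \left(1871 + 36 \cdot 15\right) + 3278 = \left(1871 + 540\right) + 3278 = 2411 + 3278 = 5689$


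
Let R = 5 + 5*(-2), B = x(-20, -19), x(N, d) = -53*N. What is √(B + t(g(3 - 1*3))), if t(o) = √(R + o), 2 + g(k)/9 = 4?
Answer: √(1060 + √13) ≈ 32.613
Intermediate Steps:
g(k) = 18 (g(k) = -18 + 9*4 = -18 + 36 = 18)
B = 1060 (B = -53*(-20) = 1060)
R = -5 (R = 5 - 10 = -5)
t(o) = √(-5 + o)
√(B + t(g(3 - 1*3))) = √(1060 + √(-5 + 18)) = √(1060 + √13)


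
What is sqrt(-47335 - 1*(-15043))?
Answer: 6*I*sqrt(897) ≈ 179.7*I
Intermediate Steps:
sqrt(-47335 - 1*(-15043)) = sqrt(-47335 + 15043) = sqrt(-32292) = 6*I*sqrt(897)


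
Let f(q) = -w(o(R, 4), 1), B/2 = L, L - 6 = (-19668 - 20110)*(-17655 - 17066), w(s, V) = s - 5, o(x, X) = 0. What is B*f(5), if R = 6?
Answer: 13811319440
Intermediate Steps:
w(s, V) = -5 + s
L = 1381131944 (L = 6 + (-19668 - 20110)*(-17655 - 17066) = 6 - 39778*(-34721) = 6 + 1381131938 = 1381131944)
B = 2762263888 (B = 2*1381131944 = 2762263888)
f(q) = 5 (f(q) = -(-5 + 0) = -1*(-5) = 5)
B*f(5) = 2762263888*5 = 13811319440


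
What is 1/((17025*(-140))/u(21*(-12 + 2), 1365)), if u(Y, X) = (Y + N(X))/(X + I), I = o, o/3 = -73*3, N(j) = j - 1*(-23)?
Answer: -589/843759000 ≈ -6.9807e-7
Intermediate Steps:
N(j) = 23 + j (N(j) = j + 23 = 23 + j)
o = -657 (o = 3*(-73*3) = 3*(-219) = -657)
I = -657
u(Y, X) = (23 + X + Y)/(-657 + X) (u(Y, X) = (Y + (23 + X))/(X - 657) = (23 + X + Y)/(-657 + X))
1/((17025*(-140))/u(21*(-12 + 2), 1365)) = 1/((17025*(-140))/(((23 + 1365 + 21*(-12 + 2))/(-657 + 1365)))) = 1/(-2383500*708/(23 + 1365 + 21*(-10))) = 1/(-2383500*708/(23 + 1365 - 210)) = 1/(-2383500/((1/708)*1178)) = 1/(-2383500/589/354) = 1/(-2383500*354/589) = 1/(-843759000/589) = -589/843759000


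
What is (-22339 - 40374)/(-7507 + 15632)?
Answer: -62713/8125 ≈ -7.7185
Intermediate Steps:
(-22339 - 40374)/(-7507 + 15632) = -62713/8125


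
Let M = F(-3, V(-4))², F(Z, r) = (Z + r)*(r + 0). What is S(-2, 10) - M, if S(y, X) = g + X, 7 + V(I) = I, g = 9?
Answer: -23697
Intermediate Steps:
V(I) = -7 + I
S(y, X) = 9 + X
F(Z, r) = r*(Z + r) (F(Z, r) = (Z + r)*r = r*(Z + r))
M = 23716 (M = ((-7 - 4)*(-3 + (-7 - 4)))² = (-11*(-3 - 11))² = (-11*(-14))² = 154² = 23716)
S(-2, 10) - M = (9 + 10) - 1*23716 = 19 - 23716 = -23697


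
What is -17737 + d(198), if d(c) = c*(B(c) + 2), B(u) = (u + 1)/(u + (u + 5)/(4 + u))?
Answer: -689131655/40199 ≈ -17143.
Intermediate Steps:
B(u) = (1 + u)/(u + (5 + u)/(4 + u))
d(c) = c*(2 + (4 + c² + 5*c)/(5 + c² + 5*c)) (d(c) = c*((4 + c² + 5*c)/(5 + c² + 5*c) + 2) = c*(2 + (4 + c² + 5*c)/(5 + c² + 5*c)))
-17737 + d(198) = -17737 + 198*(14 + 3*198² + 15*198)/(5 + 198² + 5*198) = -17737 + 198*(14 + 3*39204 + 2970)/(5 + 39204 + 990) = -17737 + 198*(14 + 117612 + 2970)/40199 = -17737 + 198*(1/40199)*120596 = -17737 + 23878008/40199 = -689131655/40199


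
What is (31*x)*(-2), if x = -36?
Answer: 2232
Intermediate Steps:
(31*x)*(-2) = (31*(-36))*(-2) = -1116*(-2) = 2232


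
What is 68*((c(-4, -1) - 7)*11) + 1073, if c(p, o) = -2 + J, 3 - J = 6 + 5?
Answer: -11643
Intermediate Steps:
J = -8 (J = 3 - (6 + 5) = 3 - 1*11 = 3 - 11 = -8)
c(p, o) = -10 (c(p, o) = -2 - 8 = -10)
68*((c(-4, -1) - 7)*11) + 1073 = 68*((-10 - 7)*11) + 1073 = 68*(-17*11) + 1073 = 68*(-187) + 1073 = -12716 + 1073 = -11643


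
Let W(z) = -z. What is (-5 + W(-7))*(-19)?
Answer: -38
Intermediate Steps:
(-5 + W(-7))*(-19) = (-5 - 1*(-7))*(-19) = (-5 + 7)*(-19) = 2*(-19) = -38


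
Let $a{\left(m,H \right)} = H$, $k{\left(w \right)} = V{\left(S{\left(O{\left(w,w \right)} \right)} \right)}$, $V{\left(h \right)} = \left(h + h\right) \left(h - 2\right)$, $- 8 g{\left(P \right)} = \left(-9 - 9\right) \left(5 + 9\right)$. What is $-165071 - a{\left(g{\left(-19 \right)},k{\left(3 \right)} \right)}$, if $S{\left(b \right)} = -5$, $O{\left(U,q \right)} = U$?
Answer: $-165141$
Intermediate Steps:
$g{\left(P \right)} = \frac{63}{2}$ ($g{\left(P \right)} = - \frac{\left(-9 - 9\right) \left(5 + 9\right)}{8} = - \frac{\left(-18\right) 14}{8} = \left(- \frac{1}{8}\right) \left(-252\right) = \frac{63}{2}$)
$V{\left(h \right)} = 2 h \left(-2 + h\right)$
$k{\left(w \right)} = 70$ ($k{\left(w \right)} = 2 \left(-5\right) \left(-2 - 5\right) = 2 \left(-5\right) \left(-7\right) = 70$)
$-165071 - a{\left(g{\left(-19 \right)},k{\left(3 \right)} \right)} = -165071 - 70 = -165141$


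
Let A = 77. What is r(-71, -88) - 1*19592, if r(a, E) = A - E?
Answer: -19427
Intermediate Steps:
r(a, E) = 77 - E
r(-71, -88) - 1*19592 = (77 - 1*(-88)) - 1*19592 = (77 + 88) - 19592 = 165 - 19592 = -19427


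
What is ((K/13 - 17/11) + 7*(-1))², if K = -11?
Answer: 1803649/20449 ≈ 88.202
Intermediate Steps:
((K/13 - 17/11) + 7*(-1))² = ((-11/13 - 17/11) + 7*(-1))² = ((-11*1/13 - 17*1/11) - 7)² = ((-11/13 - 17/11) - 7)² = (-342/143 - 7)² = (-1343/143)² = 1803649/20449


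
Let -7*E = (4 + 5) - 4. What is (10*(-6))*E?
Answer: 300/7 ≈ 42.857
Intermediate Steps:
E = -5/7 (E = -((4 + 5) - 4)/7 = -(9 - 4)/7 = -⅐*5 = -5/7 ≈ -0.71429)
(10*(-6))*E = (10*(-6))*(-5/7) = -60*(-5/7) = 300/7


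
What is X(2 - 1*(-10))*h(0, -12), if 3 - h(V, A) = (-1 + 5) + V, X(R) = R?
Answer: -12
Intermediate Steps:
h(V, A) = -1 - V (h(V, A) = 3 - ((-1 + 5) + V) = 3 - (4 + V) = 3 + (-4 - V) = -1 - V)
X(2 - 1*(-10))*h(0, -12) = (2 - 1*(-10))*(-1 - 1*0) = (2 + 10)*(-1 + 0) = 12*(-1) = -12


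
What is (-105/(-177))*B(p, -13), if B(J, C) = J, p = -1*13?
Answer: -455/59 ≈ -7.7119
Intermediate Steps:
p = -13
(-105/(-177))*B(p, -13) = -105/(-177)*(-13) = -105*(-1/177)*(-13) = (35/59)*(-13) = -455/59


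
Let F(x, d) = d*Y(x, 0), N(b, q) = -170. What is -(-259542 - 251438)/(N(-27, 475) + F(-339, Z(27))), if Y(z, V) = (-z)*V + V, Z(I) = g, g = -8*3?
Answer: -51098/17 ≈ -3005.8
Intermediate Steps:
g = -24
Z(I) = -24
Y(z, V) = V - V*z (Y(z, V) = -V*z + V = V - V*z)
F(x, d) = 0 (F(x, d) = d*(0*(1 - x)) = d*0 = 0)
-(-259542 - 251438)/(N(-27, 475) + F(-339, Z(27))) = -(-259542 - 251438)/(-170 + 0) = -(-510980)/(-170) = -(-510980)*(-1)/170 = -1*51098/17 = -51098/17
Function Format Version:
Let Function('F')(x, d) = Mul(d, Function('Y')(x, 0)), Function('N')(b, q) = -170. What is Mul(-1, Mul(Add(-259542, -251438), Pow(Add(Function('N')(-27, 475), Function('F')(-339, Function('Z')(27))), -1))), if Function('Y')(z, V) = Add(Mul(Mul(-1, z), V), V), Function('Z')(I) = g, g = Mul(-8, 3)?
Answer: Rational(-51098, 17) ≈ -3005.8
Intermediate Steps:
g = -24
Function('Z')(I) = -24
Function('Y')(z, V) = Add(V, Mul(-1, V, z)) (Function('Y')(z, V) = Add(Mul(-1, V, z), V) = Add(V, Mul(-1, V, z)))
Function('F')(x, d) = 0 (Function('F')(x, d) = Mul(d, Mul(0, Add(1, Mul(-1, x)))) = Mul(d, 0) = 0)
Mul(-1, Mul(Add(-259542, -251438), Pow(Add(Function('N')(-27, 475), Function('F')(-339, Function('Z')(27))), -1))) = Mul(-1, Mul(Add(-259542, -251438), Pow(Add(-170, 0), -1))) = Mul(-1, Mul(-510980, Pow(-170, -1))) = Mul(-1, Mul(-510980, Rational(-1, 170))) = Mul(-1, Rational(51098, 17)) = Rational(-51098, 17)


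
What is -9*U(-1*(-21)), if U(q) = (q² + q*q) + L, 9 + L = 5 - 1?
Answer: -7893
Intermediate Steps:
L = -5 (L = -9 + (5 - 1) = -9 + 4 = -5)
U(q) = -5 + 2*q² (U(q) = (q² + q*q) - 5 = (q² + q²) - 5 = 2*q² - 5 = -5 + 2*q²)
-9*U(-1*(-21)) = -9*(-5 + 2*(-1*(-21))²) = -9*(-5 + 2*21²) = -9*(-5 + 2*441) = -9*(-5 + 882) = -9*877 = -7893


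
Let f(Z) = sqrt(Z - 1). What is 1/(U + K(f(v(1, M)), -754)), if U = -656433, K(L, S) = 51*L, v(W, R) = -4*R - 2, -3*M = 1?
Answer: -218811/143634762608 - 17*I*sqrt(15)/430904287824 ≈ -1.5234e-6 - 1.528e-10*I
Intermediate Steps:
M = -1/3 (M = -1/3*1 = -1/3 ≈ -0.33333)
v(W, R) = -2 - 4*R
f(Z) = sqrt(-1 + Z)
1/(U + K(f(v(1, M)), -754)) = 1/(-656433 + 51*sqrt(-1 + (-2 - 4*(-1/3)))) = 1/(-656433 + 51*sqrt(-1 + (-2 + 4/3))) = 1/(-656433 + 51*sqrt(-1 - 2/3)) = 1/(-656433 + 51*sqrt(-5/3)) = 1/(-656433 + 51*(I*sqrt(15)/3)) = 1/(-656433 + 17*I*sqrt(15))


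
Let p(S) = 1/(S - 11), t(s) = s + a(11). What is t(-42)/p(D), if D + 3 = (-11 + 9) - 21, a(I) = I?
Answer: 1147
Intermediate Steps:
t(s) = 11 + s (t(s) = s + 11 = 11 + s)
D = -26 (D = -3 + ((-11 + 9) - 21) = -3 + (-2 - 21) = -3 - 23 = -26)
p(S) = 1/(-11 + S)
t(-42)/p(D) = (11 - 42)/(1/(-11 - 26)) = -31/(1/(-37)) = -31/(-1/37) = -31*(-37) = 1147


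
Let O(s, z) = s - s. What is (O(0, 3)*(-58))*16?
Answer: 0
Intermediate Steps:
O(s, z) = 0
(O(0, 3)*(-58))*16 = (0*(-58))*16 = 0*16 = 0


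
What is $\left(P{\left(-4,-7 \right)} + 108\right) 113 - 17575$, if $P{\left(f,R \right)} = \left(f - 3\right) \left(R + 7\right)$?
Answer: $-5371$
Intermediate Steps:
$P{\left(f,R \right)} = \left(-3 + f\right) \left(7 + R\right)$
$\left(P{\left(-4,-7 \right)} + 108\right) 113 - 17575 = \left(\left(-21 - -21 + 7 \left(-4\right) - -28\right) + 108\right) 113 - 17575 = \left(\left(-21 + 21 - 28 + 28\right) + 108\right) 113 - 17575 = \left(0 + 108\right) 113 - 17575 = 108 \cdot 113 - 17575 = 12204 - 17575 = -5371$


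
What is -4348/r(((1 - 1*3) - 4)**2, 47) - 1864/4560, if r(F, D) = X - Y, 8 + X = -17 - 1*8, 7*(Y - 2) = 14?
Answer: 2469739/21090 ≈ 117.10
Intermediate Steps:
Y = 4 (Y = 2 + (1/7)*14 = 2 + 2 = 4)
X = -33 (X = -8 + (-17 - 1*8) = -8 + (-17 - 8) = -8 - 25 = -33)
r(F, D) = -37 (r(F, D) = -33 - 1*4 = -33 - 4 = -37)
-4348/r(((1 - 1*3) - 4)**2, 47) - 1864/4560 = -4348/(-37) - 1864/4560 = -4348*(-1/37) - 1864*1/4560 = 4348/37 - 233/570 = 2469739/21090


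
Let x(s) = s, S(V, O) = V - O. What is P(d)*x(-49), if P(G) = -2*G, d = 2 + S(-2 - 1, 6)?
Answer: -686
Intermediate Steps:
d = -7 (d = 2 + ((-2 - 1) - 1*6) = 2 + (-3 - 6) = 2 - 9 = -7)
P(d)*x(-49) = -2*(-7)*(-49) = 14*(-49) = -686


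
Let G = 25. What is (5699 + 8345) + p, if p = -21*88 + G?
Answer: 12221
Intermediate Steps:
p = -1823 (p = -21*88 + 25 = -1848 + 25 = -1823)
(5699 + 8345) + p = (5699 + 8345) - 1823 = 14044 - 1823 = 12221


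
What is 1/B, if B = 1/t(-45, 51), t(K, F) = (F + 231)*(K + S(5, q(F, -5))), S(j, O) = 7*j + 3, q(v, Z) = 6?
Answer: -1974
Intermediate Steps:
S(j, O) = 3 + 7*j
t(K, F) = (38 + K)*(231 + F) (t(K, F) = (F + 231)*(K + (3 + 7*5)) = (231 + F)*(K + (3 + 35)) = (231 + F)*(K + 38) = (231 + F)*(38 + K) = (38 + K)*(231 + F))
B = -1/1974 (B = 1/(8778 + 38*51 + 231*(-45) + 51*(-45)) = 1/(8778 + 1938 - 10395 - 2295) = 1/(-1974) = -1/1974 ≈ -0.00050659)
1/B = 1/(-1/1974) = -1974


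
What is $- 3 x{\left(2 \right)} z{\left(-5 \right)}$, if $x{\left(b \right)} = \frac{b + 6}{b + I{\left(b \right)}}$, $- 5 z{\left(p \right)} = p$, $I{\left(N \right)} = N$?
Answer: $-6$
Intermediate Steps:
$z{\left(p \right)} = - \frac{p}{5}$
$x{\left(b \right)} = \frac{6 + b}{2 b}$ ($x{\left(b \right)} = \frac{b + 6}{b + b} = \frac{6 + b}{2 b}$)
$- 3 x{\left(2 \right)} z{\left(-5 \right)} = - 3 \frac{6 + 2}{2 \cdot 2} \left(\left(- \frac{1}{5}\right) \left(-5\right)\right) = - 3 \cdot \frac{1}{2} \cdot \frac{1}{2} \cdot 8 \cdot 1 = \left(-3\right) 2 \cdot 1 = \left(-6\right) 1 = -6$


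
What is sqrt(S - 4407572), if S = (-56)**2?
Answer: 2*I*sqrt(1101109) ≈ 2098.7*I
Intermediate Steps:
S = 3136
sqrt(S - 4407572) = sqrt(3136 - 4407572) = sqrt(-4404436) = 2*I*sqrt(1101109)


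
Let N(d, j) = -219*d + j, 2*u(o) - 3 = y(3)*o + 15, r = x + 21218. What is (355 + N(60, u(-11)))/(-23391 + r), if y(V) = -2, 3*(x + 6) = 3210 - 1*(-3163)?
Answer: 38295/164 ≈ 233.51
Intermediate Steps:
x = 6355/3 (x = -6 + (3210 - 1*(-3163))/3 = -6 + (3210 + 3163)/3 = -6 + (⅓)*6373 = -6 + 6373/3 = 6355/3 ≈ 2118.3)
r = 70009/3 (r = 6355/3 + 21218 = 70009/3 ≈ 23336.)
u(o) = 9 - o (u(o) = 3/2 + (-2*o + 15)/2 = 3/2 + (15 - 2*o)/2 = 3/2 + (15/2 - o) = 9 - o)
N(d, j) = j - 219*d
(355 + N(60, u(-11)))/(-23391 + r) = (355 + ((9 - 1*(-11)) - 219*60))/(-23391 + 70009/3) = (355 + ((9 + 11) - 13140))/(-164/3) = (355 + (20 - 13140))*(-3/164) = (355 - 13120)*(-3/164) = -12765*(-3/164) = 38295/164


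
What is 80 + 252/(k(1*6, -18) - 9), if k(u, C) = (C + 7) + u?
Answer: 62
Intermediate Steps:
k(u, C) = 7 + C + u (k(u, C) = (7 + C) + u = 7 + C + u)
80 + 252/(k(1*6, -18) - 9) = 80 + 252/((7 - 18 + 1*6) - 9) = 80 + 252/((7 - 18 + 6) - 9) = 80 + 252/(-5 - 9) = 80 + 252/(-14) = 80 - 1/14*252 = 80 - 18 = 62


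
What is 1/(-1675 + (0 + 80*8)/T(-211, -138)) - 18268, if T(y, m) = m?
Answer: -2117169929/115895 ≈ -18268.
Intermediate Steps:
1/(-1675 + (0 + 80*8)/T(-211, -138)) - 18268 = 1/(-1675 + (0 + 80*8)/(-138)) - 18268 = 1/(-1675 + (0 + 640)*(-1/138)) - 18268 = 1/(-1675 + 640*(-1/138)) - 18268 = 1/(-1675 - 320/69) - 18268 = 1/(-115895/69) - 18268 = -69/115895 - 18268 = -2117169929/115895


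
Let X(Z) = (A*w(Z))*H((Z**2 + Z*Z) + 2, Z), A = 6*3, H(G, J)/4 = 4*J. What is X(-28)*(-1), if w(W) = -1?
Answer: -8064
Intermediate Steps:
H(G, J) = 16*J (H(G, J) = 4*(4*J) = 16*J)
A = 18
X(Z) = -288*Z (X(Z) = (18*(-1))*(16*Z) = -288*Z)
X(-28)*(-1) = -288*(-28)*(-1) = 8064*(-1) = -8064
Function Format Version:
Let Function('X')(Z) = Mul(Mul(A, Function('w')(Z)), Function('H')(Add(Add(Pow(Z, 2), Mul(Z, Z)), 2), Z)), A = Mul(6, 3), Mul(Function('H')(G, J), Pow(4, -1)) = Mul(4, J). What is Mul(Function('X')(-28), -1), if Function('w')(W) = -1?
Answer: -8064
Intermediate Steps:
Function('H')(G, J) = Mul(16, J) (Function('H')(G, J) = Mul(4, Mul(4, J)) = Mul(16, J))
A = 18
Function('X')(Z) = Mul(-288, Z) (Function('X')(Z) = Mul(Mul(18, -1), Mul(16, Z)) = Mul(-18, Mul(16, Z)) = Mul(-288, Z))
Mul(Function('X')(-28), -1) = Mul(Mul(-288, -28), -1) = Mul(8064, -1) = -8064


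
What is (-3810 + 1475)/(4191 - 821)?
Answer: -467/674 ≈ -0.69288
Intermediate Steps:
(-3810 + 1475)/(4191 - 821) = -2335/3370 = -2335*1/3370 = -467/674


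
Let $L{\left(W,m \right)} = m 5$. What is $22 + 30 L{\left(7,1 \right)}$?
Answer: $172$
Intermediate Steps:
$L{\left(W,m \right)} = 5 m$
$22 + 30 L{\left(7,1 \right)} = 22 + 30 \cdot 5 \cdot 1 = 22 + 30 \cdot 5 = 22 + 150 = 172$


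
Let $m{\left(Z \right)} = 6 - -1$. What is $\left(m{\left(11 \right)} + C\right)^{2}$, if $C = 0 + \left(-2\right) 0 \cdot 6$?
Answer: $49$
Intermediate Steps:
$m{\left(Z \right)} = 7$ ($m{\left(Z \right)} = 6 + 1 = 7$)
$C = 0$ ($C = 0 + 0 \cdot 6 = 0 + 0 = 0$)
$\left(m{\left(11 \right)} + C\right)^{2} = \left(7 + 0\right)^{2} = 7^{2} = 49$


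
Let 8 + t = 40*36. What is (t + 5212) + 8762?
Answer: 15406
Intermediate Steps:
t = 1432 (t = -8 + 40*36 = -8 + 1440 = 1432)
(t + 5212) + 8762 = (1432 + 5212) + 8762 = 6644 + 8762 = 15406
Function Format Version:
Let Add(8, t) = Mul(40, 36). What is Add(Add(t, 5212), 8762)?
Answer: 15406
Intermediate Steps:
t = 1432 (t = Add(-8, Mul(40, 36)) = Add(-8, 1440) = 1432)
Add(Add(t, 5212), 8762) = Add(Add(1432, 5212), 8762) = Add(6644, 8762) = 15406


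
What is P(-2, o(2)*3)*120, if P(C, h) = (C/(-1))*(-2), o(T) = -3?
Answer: -480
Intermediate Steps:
P(C, h) = 2*C (P(C, h) = (C*(-1))*(-2) = -C*(-2) = 2*C)
P(-2, o(2)*3)*120 = (2*(-2))*120 = -4*120 = -480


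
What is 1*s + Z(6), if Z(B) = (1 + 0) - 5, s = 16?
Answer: 12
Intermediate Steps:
Z(B) = -4 (Z(B) = 1 - 5 = -4)
1*s + Z(6) = 1*16 - 4 = 16 - 4 = 12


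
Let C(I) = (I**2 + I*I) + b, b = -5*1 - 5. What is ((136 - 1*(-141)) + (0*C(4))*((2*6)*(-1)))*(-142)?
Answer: -39334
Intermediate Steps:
b = -10 (b = -5 - 5 = -10)
C(I) = -10 + 2*I**2 (C(I) = (I**2 + I*I) - 10 = (I**2 + I**2) - 10 = 2*I**2 - 10 = -10 + 2*I**2)
((136 - 1*(-141)) + (0*C(4))*((2*6)*(-1)))*(-142) = ((136 - 1*(-141)) + (0*(-10 + 2*4**2))*((2*6)*(-1)))*(-142) = ((136 + 141) + (0*(-10 + 2*16))*(12*(-1)))*(-142) = (277 + (0*(-10 + 32))*(-12))*(-142) = (277 + (0*22)*(-12))*(-142) = (277 + 0*(-12))*(-142) = (277 + 0)*(-142) = 277*(-142) = -39334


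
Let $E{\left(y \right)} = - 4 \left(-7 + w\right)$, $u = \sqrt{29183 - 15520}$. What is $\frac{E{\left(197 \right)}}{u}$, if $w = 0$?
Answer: $\frac{28 \sqrt{13663}}{13663} \approx 0.23954$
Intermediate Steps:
$u = \sqrt{13663} \approx 116.89$
$E{\left(y \right)} = 28$ ($E{\left(y \right)} = - 4 \left(-7 + 0\right) = \left(-4\right) \left(-7\right) = 28$)
$\frac{E{\left(197 \right)}}{u} = \frac{28}{\sqrt{13663}} = 28 \frac{\sqrt{13663}}{13663} = \frac{28 \sqrt{13663}}{13663}$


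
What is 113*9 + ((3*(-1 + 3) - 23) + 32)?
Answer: 1032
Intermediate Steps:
113*9 + ((3*(-1 + 3) - 23) + 32) = 1017 + ((3*2 - 23) + 32) = 1017 + ((6 - 23) + 32) = 1017 + (-17 + 32) = 1017 + 15 = 1032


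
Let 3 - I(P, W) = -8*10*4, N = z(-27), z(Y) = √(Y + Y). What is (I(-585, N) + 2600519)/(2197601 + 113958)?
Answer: 2600842/2311559 ≈ 1.1251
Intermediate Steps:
z(Y) = √2*√Y (z(Y) = √(2*Y) = √2*√Y)
N = 3*I*√6 (N = √2*√(-27) = √2*(3*I*√3) = 3*I*√6 ≈ 7.3485*I)
I(P, W) = 323 (I(P, W) = 3 - (-8*10)*4 = 3 - (-80)*4 = 3 - 1*(-320) = 3 + 320 = 323)
(I(-585, N) + 2600519)/(2197601 + 113958) = (323 + 2600519)/(2197601 + 113958) = 2600842/2311559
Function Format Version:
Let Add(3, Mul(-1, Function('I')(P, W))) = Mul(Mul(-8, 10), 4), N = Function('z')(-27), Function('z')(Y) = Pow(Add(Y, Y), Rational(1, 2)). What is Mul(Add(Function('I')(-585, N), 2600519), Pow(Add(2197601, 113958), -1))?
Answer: Rational(2600842, 2311559) ≈ 1.1251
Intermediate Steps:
Function('z')(Y) = Mul(Pow(2, Rational(1, 2)), Pow(Y, Rational(1, 2))) (Function('z')(Y) = Pow(Mul(2, Y), Rational(1, 2)) = Mul(Pow(2, Rational(1, 2)), Pow(Y, Rational(1, 2))))
N = Mul(3, I, Pow(6, Rational(1, 2))) (N = Mul(Pow(2, Rational(1, 2)), Pow(-27, Rational(1, 2))) = Mul(Pow(2, Rational(1, 2)), Mul(3, I, Pow(3, Rational(1, 2)))) = Mul(3, I, Pow(6, Rational(1, 2))) ≈ Mul(7.3485, I))
Function('I')(P, W) = 323 (Function('I')(P, W) = Add(3, Mul(-1, Mul(Mul(-8, 10), 4))) = Add(3, Mul(-1, Mul(-80, 4))) = Add(3, Mul(-1, -320)) = Add(3, 320) = 323)
Mul(Add(Function('I')(-585, N), 2600519), Pow(Add(2197601, 113958), -1)) = Mul(Add(323, 2600519), Pow(Add(2197601, 113958), -1)) = Mul(2600842, Pow(2311559, -1)) = Mul(2600842, Rational(1, 2311559)) = Rational(2600842, 2311559)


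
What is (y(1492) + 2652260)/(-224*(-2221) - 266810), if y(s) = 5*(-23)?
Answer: 2652145/230694 ≈ 11.496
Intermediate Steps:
y(s) = -115
(y(1492) + 2652260)/(-224*(-2221) - 266810) = (-115 + 2652260)/(-224*(-2221) - 266810) = 2652145/(497504 - 266810) = 2652145/230694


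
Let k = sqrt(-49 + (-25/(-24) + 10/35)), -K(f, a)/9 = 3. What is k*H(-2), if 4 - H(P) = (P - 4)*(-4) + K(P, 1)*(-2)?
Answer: -37*I*sqrt(336378)/42 ≈ -510.94*I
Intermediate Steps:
K(f, a) = -27 (K(f, a) = -9*3 = -27)
H(P) = -66 + 4*P (H(P) = 4 - ((P - 4)*(-4) - 27*(-2)) = 4 - ((-4 + P)*(-4) + 54) = 4 - ((16 - 4*P) + 54) = 4 - (70 - 4*P) = 4 + (-70 + 4*P) = -66 + 4*P)
k = I*sqrt(336378)/84 (k = sqrt(-49 + (-25*(-1/24) + 10*(1/35))) = sqrt(-49 + (25/24 + 2/7)) = sqrt(-49 + 223/168) = sqrt(-8009/168) = I*sqrt(336378)/84 ≈ 6.9045*I)
k*H(-2) = (I*sqrt(336378)/84)*(-66 + 4*(-2)) = (I*sqrt(336378)/84)*(-66 - 8) = (I*sqrt(336378)/84)*(-74) = -37*I*sqrt(336378)/42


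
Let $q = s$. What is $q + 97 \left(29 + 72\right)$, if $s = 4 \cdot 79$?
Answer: $10113$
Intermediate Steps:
$s = 316$
$q = 316$
$q + 97 \left(29 + 72\right) = 316 + 97 \left(29 + 72\right) = 316 + 97 \cdot 101 = 316 + 9797 = 10113$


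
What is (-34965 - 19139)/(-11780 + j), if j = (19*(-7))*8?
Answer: 13526/3211 ≈ 4.2124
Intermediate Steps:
j = -1064 (j = -133*8 = -1064)
(-34965 - 19139)/(-11780 + j) = (-34965 - 19139)/(-11780 - 1064) = -54104/(-12844) = -54104*(-1/12844) = 13526/3211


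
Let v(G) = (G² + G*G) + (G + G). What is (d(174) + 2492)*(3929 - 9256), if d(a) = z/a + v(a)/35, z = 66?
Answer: -653830653/29 ≈ -2.2546e+7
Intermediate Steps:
v(G) = 2*G + 2*G² (v(G) = (G² + G²) + 2*G = 2*G² + 2*G = 2*G + 2*G²)
d(a) = 66/a + 2*a*(1 + a)/35 (d(a) = 66/a + (2*a*(1 + a))/35 = 66/a + (2*a*(1 + a))*(1/35) = 66/a + 2*a*(1 + a)/35)
(d(174) + 2492)*(3929 - 9256) = ((2/35)*(1155 + 174²*(1 + 174))/174 + 2492)*(3929 - 9256) = ((2/35)*(1/174)*(1155 + 30276*175) + 2492)*(-5327) = ((2/35)*(1/174)*(1155 + 5298300) + 2492)*(-5327) = ((2/35)*(1/174)*5299455 + 2492)*(-5327) = (50471/29 + 2492)*(-5327) = (122739/29)*(-5327) = -653830653/29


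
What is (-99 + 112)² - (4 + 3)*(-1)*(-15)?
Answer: 64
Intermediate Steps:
(-99 + 112)² - (4 + 3)*(-1)*(-15) = 13² - 7*(-1)*(-15) = 169 - (-7)*(-15) = 169 - 1*105 = 169 - 105 = 64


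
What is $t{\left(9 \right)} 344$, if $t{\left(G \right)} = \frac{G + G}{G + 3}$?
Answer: $516$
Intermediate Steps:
$t{\left(G \right)} = \frac{2 G}{3 + G}$
$t{\left(9 \right)} 344 = 2 \cdot 9 \frac{1}{3 + 9} \cdot 344 = 2 \cdot 9 \cdot \frac{1}{12} \cdot 344 = \frac{3}{2} \cdot 344 = 516$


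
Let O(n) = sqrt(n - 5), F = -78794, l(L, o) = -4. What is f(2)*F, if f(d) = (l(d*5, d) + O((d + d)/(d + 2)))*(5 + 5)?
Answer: 3151760 - 1575880*I ≈ 3.1518e+6 - 1.5759e+6*I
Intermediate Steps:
O(n) = sqrt(-5 + n)
f(d) = -40 + 10*sqrt(-5 + 2*d/(2 + d)) (f(d) = (-4 + sqrt(-5 + (d + d)/(d + 2)))*(5 + 5) = (-4 + sqrt(-5 + (2*d)/(2 + d)))*10 = (-4 + sqrt(-5 + 2*d/(2 + d)))*10 = -40 + 10*sqrt(-5 + 2*d/(2 + d)))
f(2)*F = (-40 + 10*sqrt((-10 - 3*2)/(2 + 2)))*(-78794) = (-40 + 10*sqrt((-10 - 6)/4))*(-78794) = (-40 + 10*sqrt((1/4)*(-16)))*(-78794) = (-40 + 10*sqrt(-4))*(-78794) = (-40 + 10*(2*I))*(-78794) = (-40 + 20*I)*(-78794) = 3151760 - 1575880*I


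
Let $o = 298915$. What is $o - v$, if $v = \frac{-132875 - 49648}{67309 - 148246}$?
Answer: $\frac{8064366944}{26979} \approx 2.9891 \cdot 10^{5}$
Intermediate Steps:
$v = \frac{60841}{26979}$ ($v = - \frac{182523}{-80937} = \left(-182523\right) \left(- \frac{1}{80937}\right) = \frac{60841}{26979} \approx 2.2551$)
$o - v = 298915 - \frac{60841}{26979} = \frac{8064366944}{26979}$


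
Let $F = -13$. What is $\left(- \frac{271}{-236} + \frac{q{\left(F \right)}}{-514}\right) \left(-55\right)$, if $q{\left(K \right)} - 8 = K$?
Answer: $- \frac{3863035}{60652} \approx -63.692$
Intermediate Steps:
$q{\left(K \right)} = 8 + K$
$\left(- \frac{271}{-236} + \frac{q{\left(F \right)}}{-514}\right) \left(-55\right) = \left(- \frac{271}{-236} + \frac{8 - 13}{-514}\right) \left(-55\right) = \left(\left(-271\right) \left(- \frac{1}{236}\right) - - \frac{5}{514}\right) \left(-55\right) = \left(\frac{271}{236} + \frac{5}{514}\right) \left(-55\right) = \frac{70237}{60652} \left(-55\right) = - \frac{3863035}{60652}$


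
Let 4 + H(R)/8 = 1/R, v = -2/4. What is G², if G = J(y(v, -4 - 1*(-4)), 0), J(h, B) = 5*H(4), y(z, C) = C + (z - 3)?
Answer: 22500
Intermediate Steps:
v = -½ (v = -2/4 = -1*½ = -½ ≈ -0.50000)
H(R) = -32 + 8/R
y(z, C) = -3 + C + z (y(z, C) = C + (-3 + z) = -3 + C + z)
J(h, B) = -150 (J(h, B) = 5*(-32 + 8/4) = 5*(-32 + 8*(¼)) = 5*(-32 + 2) = 5*(-30) = -150)
G = -150
G² = (-150)² = 22500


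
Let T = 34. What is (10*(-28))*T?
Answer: -9520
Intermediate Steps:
(10*(-28))*T = (10*(-28))*34 = -280*34 = -9520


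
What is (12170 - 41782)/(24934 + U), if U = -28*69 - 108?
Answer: -14806/11447 ≈ -1.2934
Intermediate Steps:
U = -2040 (U = -1932 - 108 = -2040)
(12170 - 41782)/(24934 + U) = (12170 - 41782)/(24934 - 2040) = -29612/22894 = -29612*1/22894 = -14806/11447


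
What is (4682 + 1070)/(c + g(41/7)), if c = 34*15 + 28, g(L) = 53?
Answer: 5752/591 ≈ 9.7327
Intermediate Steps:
c = 538 (c = 510 + 28 = 538)
(4682 + 1070)/(c + g(41/7)) = (4682 + 1070)/(538 + 53) = 5752/591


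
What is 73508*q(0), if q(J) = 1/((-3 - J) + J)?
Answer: -73508/3 ≈ -24503.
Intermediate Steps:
q(J) = -⅓ (q(J) = 1/(-3) = -⅓)
73508*q(0) = 73508*(-⅓) = -73508/3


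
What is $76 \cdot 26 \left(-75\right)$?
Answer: $-148200$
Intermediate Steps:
$76 \cdot 26 \left(-75\right) = 1976 \left(-75\right) = -148200$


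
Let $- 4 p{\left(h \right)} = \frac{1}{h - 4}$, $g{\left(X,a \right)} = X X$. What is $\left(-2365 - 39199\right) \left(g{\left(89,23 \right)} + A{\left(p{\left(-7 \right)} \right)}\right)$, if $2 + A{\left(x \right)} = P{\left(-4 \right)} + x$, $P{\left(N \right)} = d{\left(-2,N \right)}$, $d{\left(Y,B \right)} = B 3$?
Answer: $- \frac{3615122419}{11} \approx -3.2865 \cdot 10^{8}$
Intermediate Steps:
$d{\left(Y,B \right)} = 3 B$
$P{\left(N \right)} = 3 N$
$g{\left(X,a \right)} = X^{2}$
$p{\left(h \right)} = - \frac{1}{4 \left(-4 + h\right)}$ ($p{\left(h \right)} = - \frac{1}{4 \left(h - 4\right)} = - \frac{1}{4 \left(-4 + h\right)}$)
$A{\left(x \right)} = -14 + x$ ($A{\left(x \right)} = -2 + \left(3 \left(-4\right) + x\right) = -2 + \left(-12 + x\right) = -14 + x$)
$\left(-2365 - 39199\right) \left(g{\left(89,23 \right)} + A{\left(p{\left(-7 \right)} \right)}\right) = \left(-2365 - 39199\right) \left(89^{2} - \left(14 + \frac{1}{-16 + 4 \left(-7\right)}\right)\right) = - 41564 \left(7921 - \left(14 + \frac{1}{-16 - 28}\right)\right) = - 41564 \left(7921 - \frac{615}{44}\right) = \left(-41564\right) \frac{347909}{44} = - \frac{3615122419}{11}$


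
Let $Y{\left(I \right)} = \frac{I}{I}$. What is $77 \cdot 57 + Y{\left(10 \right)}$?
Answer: $4390$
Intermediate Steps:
$Y{\left(I \right)} = 1$
$77 \cdot 57 + Y{\left(10 \right)} = 77 \cdot 57 + 1 = 4389 + 1 = 4390$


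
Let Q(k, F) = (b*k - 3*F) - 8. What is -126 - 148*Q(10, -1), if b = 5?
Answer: -6786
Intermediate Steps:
Q(k, F) = -8 - 3*F + 5*k (Q(k, F) = (5*k - 3*F) - 8 = (-3*F + 5*k) - 8 = -8 - 3*F + 5*k)
-126 - 148*Q(10, -1) = -126 - 148*(-8 - 3*(-1) + 5*10) = -126 - 148*(-8 + 3 + 50) = -126 - 148*45 = -126 - 6660 = -6786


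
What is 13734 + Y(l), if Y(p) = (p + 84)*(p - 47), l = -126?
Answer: 21000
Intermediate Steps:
Y(p) = (-47 + p)*(84 + p) (Y(p) = (84 + p)*(-47 + p) = (-47 + p)*(84 + p))
13734 + Y(l) = 13734 + (-3948 + (-126)² + 37*(-126)) = 13734 + (-3948 + 15876 - 4662) = 13734 + 7266 = 21000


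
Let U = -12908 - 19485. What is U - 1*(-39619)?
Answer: 7226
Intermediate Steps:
U = -32393
U - 1*(-39619) = -32393 - 1*(-39619) = -32393 + 39619 = 7226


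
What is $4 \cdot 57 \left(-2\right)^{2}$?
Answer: $912$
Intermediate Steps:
$4 \cdot 57 \left(-2\right)^{2} = 228 \cdot 4 = 912$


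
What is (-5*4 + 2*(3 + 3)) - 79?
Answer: -87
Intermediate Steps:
(-5*4 + 2*(3 + 3)) - 79 = (-20 + 2*6) - 79 = (-20 + 12) - 79 = -8 - 79 = -87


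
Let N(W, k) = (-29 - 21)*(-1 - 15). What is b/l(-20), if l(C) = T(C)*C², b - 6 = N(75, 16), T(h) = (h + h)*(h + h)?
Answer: 403/320000 ≈ 0.0012594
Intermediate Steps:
T(h) = 4*h² (T(h) = (2*h)*(2*h) = 4*h²)
N(W, k) = 800 (N(W, k) = -50*(-16) = 800)
b = 806 (b = 6 + 800 = 806)
l(C) = 4*C⁴ (l(C) = (4*C²)*C² = 4*C⁴)
b/l(-20) = 806/((4*(-20)⁴)) = 806/((4*160000)) = 806/640000 = 806*(1/640000) = 403/320000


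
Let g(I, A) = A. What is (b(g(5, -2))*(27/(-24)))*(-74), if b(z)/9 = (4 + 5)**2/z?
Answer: -242757/8 ≈ -30345.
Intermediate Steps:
b(z) = 729/z (b(z) = 9*((4 + 5)**2/z) = 9*(9**2/z) = 9*(81/z) = 729/z)
(b(g(5, -2))*(27/(-24)))*(-74) = ((729/(-2))*(27/(-24)))*(-74) = ((729*(-1/2))*(27*(-1/24)))*(-74) = -729/2*(-9/8)*(-74) = (6561/16)*(-74) = -242757/8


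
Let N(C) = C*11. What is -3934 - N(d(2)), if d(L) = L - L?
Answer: -3934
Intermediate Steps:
d(L) = 0
N(C) = 11*C
-3934 - N(d(2)) = -3934 - 11*0 = -3934 - 1*0 = -3934 + 0 = -3934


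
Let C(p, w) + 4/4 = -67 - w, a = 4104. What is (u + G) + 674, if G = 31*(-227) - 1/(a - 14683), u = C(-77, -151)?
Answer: -66436119/10579 ≈ -6280.0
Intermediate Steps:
C(p, w) = -68 - w (C(p, w) = -1 + (-67 - w) = -68 - w)
u = 83 (u = -68 - 1*(-151) = -68 + 151 = 83)
G = -74444422/10579 (G = 31*(-227) - 1/(4104 - 14683) = -7037 - 1/(-10579) = -7037 - 1*(-1/10579) = -7037 + 1/10579 = -74444422/10579 ≈ -7037.0)
(u + G) + 674 = (83 - 74444422/10579) + 674 = -73566365/10579 + 674 = -66436119/10579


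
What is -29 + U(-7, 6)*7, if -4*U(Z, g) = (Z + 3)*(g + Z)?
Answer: -36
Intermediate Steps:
U(Z, g) = -(3 + Z)*(Z + g)/4 (U(Z, g) = -(Z + 3)*(g + Z)/4 = -(3 + Z)*(Z + g)/4)
-29 + U(-7, 6)*7 = -29 + (-3/4*(-7) - 3/4*6 - 1/4*(-7)**2 - 1/4*(-7)*6)*7 = -29 + (21/4 - 9/2 - 1/4*49 + 21/2)*7 = -29 + (21/4 - 9/2 - 49/4 + 21/2)*7 = -29 - 1*7 = -29 - 7 = -36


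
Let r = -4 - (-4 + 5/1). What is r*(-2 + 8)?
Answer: -30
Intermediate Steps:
r = -5 (r = -4 - (-4 + 5*1) = -4 - (-4 + 5) = -4 - 1*1 = -4 - 1 = -5)
r*(-2 + 8) = -5*(-2 + 8) = -5*6 = -30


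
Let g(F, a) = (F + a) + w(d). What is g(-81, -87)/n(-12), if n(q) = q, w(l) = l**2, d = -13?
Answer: -1/12 ≈ -0.083333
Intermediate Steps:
g(F, a) = 169 + F + a (g(F, a) = (F + a) + (-13)**2 = (F + a) + 169 = 169 + F + a)
g(-81, -87)/n(-12) = (169 - 81 - 87)/(-12) = 1*(-1/12) = -1/12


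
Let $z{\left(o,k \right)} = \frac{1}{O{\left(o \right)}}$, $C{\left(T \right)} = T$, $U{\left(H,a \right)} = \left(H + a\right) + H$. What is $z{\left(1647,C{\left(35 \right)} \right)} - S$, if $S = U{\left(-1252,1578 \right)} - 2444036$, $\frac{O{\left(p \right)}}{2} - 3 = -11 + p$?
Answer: $\frac{8014585437}{3278} \approx 2.445 \cdot 10^{6}$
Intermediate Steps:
$O{\left(p \right)} = -16 + 2 p$ ($O{\left(p \right)} = 6 + 2 \left(-11 + p\right) = 6 + \left(-22 + 2 p\right) = -16 + 2 p$)
$U{\left(H,a \right)} = a + 2 H$
$z{\left(o,k \right)} = \frac{1}{-16 + 2 o}$
$S = -2444962$ ($S = \left(1578 + 2 \left(-1252\right)\right) - 2444036 = \left(1578 - 2504\right) - 2444036 = -926 - 2444036 = -2444962$)
$z{\left(1647,C{\left(35 \right)} \right)} - S = \frac{1}{2 \left(-8 + 1647\right)} - -2444962 = \frac{1}{2 \cdot 1639} + 2444962 = \frac{1}{2} \cdot \frac{1}{1639} + 2444962 = \frac{1}{3278} + 2444962 = \frac{8014585437}{3278}$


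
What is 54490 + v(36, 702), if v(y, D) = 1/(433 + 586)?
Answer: 55525311/1019 ≈ 54490.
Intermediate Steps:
v(y, D) = 1/1019
54490 + v(36, 702) = 54490 + 1/1019 = 55525311/1019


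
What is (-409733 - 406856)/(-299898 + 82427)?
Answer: 816589/217471 ≈ 3.7549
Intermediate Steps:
(-409733 - 406856)/(-299898 + 82427) = -816589/(-217471) = -816589*(-1/217471) = 816589/217471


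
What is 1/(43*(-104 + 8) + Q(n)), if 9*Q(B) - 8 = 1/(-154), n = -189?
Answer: -1386/5720177 ≈ -0.00024230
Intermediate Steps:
Q(B) = 1231/1386 (Q(B) = 8/9 + (⅑)/(-154) = 8/9 + (⅑)*(-1/154) = 8/9 - 1/1386 = 1231/1386)
1/(43*(-104 + 8) + Q(n)) = 1/(43*(-104 + 8) + 1231/1386) = 1/(43*(-96) + 1231/1386) = 1/(-4128 + 1231/1386) = 1/(-5720177/1386) = -1386/5720177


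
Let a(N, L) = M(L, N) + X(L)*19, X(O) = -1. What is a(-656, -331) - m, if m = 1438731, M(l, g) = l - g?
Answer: -1438425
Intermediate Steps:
a(N, L) = -19 + L - N (a(N, L) = (L - N) - 1*19 = (L - N) - 19 = -19 + L - N)
a(-656, -331) - m = (-19 - 331 - 1*(-656)) - 1*1438731 = (-19 - 331 + 656) - 1438731 = 306 - 1438731 = -1438425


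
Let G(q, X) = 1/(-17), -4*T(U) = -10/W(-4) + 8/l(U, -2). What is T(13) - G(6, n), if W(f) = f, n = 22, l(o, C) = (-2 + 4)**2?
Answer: -145/136 ≈ -1.0662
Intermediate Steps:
l(o, C) = 4 (l(o, C) = 2**2 = 4)
T(U) = -9/8 (T(U) = -(-10/(-4) + 8/4)/4 = -(-10*(-1/4) + 8*(1/4))/4 = -(5/2 + 2)/4 = -1/4*9/2 = -9/8)
G(q, X) = -1/17
T(13) - G(6, n) = -9/8 - 1*(-1/17) = -9/8 + 1/17 = -145/136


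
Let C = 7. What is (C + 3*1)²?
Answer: 100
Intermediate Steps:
(C + 3*1)² = (7 + 3*1)² = (7 + 3)² = 10² = 100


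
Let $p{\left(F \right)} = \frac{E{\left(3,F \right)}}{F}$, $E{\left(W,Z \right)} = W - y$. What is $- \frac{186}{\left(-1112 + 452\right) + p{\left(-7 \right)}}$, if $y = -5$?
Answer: $\frac{651}{2314} \approx 0.28133$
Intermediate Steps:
$E{\left(W,Z \right)} = 5 + W$ ($E{\left(W,Z \right)} = W - -5 = W + 5 = 5 + W$)
$p{\left(F \right)} = \frac{8}{F}$ ($p{\left(F \right)} = \frac{5 + 3}{F} = \frac{8}{F}$)
$- \frac{186}{\left(-1112 + 452\right) + p{\left(-7 \right)}} = - \frac{186}{\left(-1112 + 452\right) + \frac{8}{-7}} = - \frac{186}{-660 + 8 \left(- \frac{1}{7}\right)} = - \frac{186}{-660 - \frac{8}{7}} = - \frac{186}{- \frac{4628}{7}} = \left(-186\right) \left(- \frac{7}{4628}\right) = \frac{651}{2314}$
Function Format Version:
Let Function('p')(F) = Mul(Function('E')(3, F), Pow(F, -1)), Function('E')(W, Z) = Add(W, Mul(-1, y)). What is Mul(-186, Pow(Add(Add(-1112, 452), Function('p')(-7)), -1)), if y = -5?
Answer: Rational(651, 2314) ≈ 0.28133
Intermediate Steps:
Function('E')(W, Z) = Add(5, W) (Function('E')(W, Z) = Add(W, Mul(-1, -5)) = Add(W, 5) = Add(5, W))
Function('p')(F) = Mul(8, Pow(F, -1)) (Function('p')(F) = Mul(Add(5, 3), Pow(F, -1)) = Mul(8, Pow(F, -1)))
Mul(-186, Pow(Add(Add(-1112, 452), Function('p')(-7)), -1)) = Mul(-186, Pow(Add(Add(-1112, 452), Mul(8, Pow(-7, -1))), -1)) = Mul(-186, Pow(Add(-660, Mul(8, Rational(-1, 7))), -1)) = Mul(-186, Pow(Add(-660, Rational(-8, 7)), -1)) = Mul(-186, Pow(Rational(-4628, 7), -1)) = Mul(-186, Rational(-7, 4628)) = Rational(651, 2314)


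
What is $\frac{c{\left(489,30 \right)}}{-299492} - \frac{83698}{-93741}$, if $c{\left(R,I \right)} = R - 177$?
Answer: $\frac{6259408556}{7018669893} \approx 0.89182$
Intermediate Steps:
$c{\left(R,I \right)} = -177 + R$ ($c{\left(R,I \right)} = R - 177 = -177 + R$)
$\frac{c{\left(489,30 \right)}}{-299492} - \frac{83698}{-93741} = \frac{-177 + 489}{-299492} - \frac{83698}{-93741} = 312 \left(- \frac{1}{299492}\right) - - \frac{83698}{93741} = - \frac{78}{74873} + \frac{83698}{93741} = \frac{6259408556}{7018669893}$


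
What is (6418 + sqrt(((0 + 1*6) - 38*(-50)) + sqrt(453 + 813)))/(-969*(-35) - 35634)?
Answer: -6418/1719 - sqrt(1906 + sqrt(1266))/1719 ≈ -3.7592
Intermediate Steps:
(6418 + sqrt(((0 + 1*6) - 38*(-50)) + sqrt(453 + 813)))/(-969*(-35) - 35634) = (6418 + sqrt(((0 + 6) + 1900) + sqrt(1266)))/(33915 - 35634) = (6418 + sqrt((6 + 1900) + sqrt(1266)))/(-1719) = (6418 + sqrt(1906 + sqrt(1266)))*(-1/1719) = -6418/1719 - sqrt(1906 + sqrt(1266))/1719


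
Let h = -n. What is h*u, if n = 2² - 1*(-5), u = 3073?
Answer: -27657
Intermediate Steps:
n = 9 (n = 4 + 5 = 9)
h = -9 (h = -1*9 = -9)
h*u = -9*3073 = -27657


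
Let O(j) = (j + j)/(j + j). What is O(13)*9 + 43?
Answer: 52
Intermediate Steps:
O(j) = 1 (O(j) = (2*j)/((2*j)) = (2*j)*(1/(2*j)) = 1)
O(13)*9 + 43 = 1*9 + 43 = 9 + 43 = 52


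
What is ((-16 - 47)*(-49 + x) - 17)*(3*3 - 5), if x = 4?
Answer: 11272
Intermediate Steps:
((-16 - 47)*(-49 + x) - 17)*(3*3 - 5) = ((-16 - 47)*(-49 + 4) - 17)*(3*3 - 5) = (-63*(-45) - 17)*(9 - 5) = (2835 - 17)*4 = 2818*4 = 11272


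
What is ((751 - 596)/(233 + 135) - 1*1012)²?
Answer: 138578252121/135424 ≈ 1.0233e+6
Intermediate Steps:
((751 - 596)/(233 + 135) - 1*1012)² = (155/368 - 1012)² = (-372261/368)² = 138578252121/135424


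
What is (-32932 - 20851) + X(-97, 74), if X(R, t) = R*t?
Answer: -60961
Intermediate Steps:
(-32932 - 20851) + X(-97, 74) = (-32932 - 20851) - 97*74 = -53783 - 7178 = -60961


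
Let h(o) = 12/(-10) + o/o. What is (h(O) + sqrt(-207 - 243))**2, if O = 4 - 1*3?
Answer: (1 - 75*I*sqrt(2))**2/25 ≈ -449.96 - 8.4853*I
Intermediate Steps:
O = 1 (O = 4 - 3 = 1)
h(o) = -1/5 (h(o) = 12*(-1/10) + 1 = -6/5 + 1 = -1/5)
(h(O) + sqrt(-207 - 243))**2 = (-1/5 + sqrt(-207 - 243))**2 = (-1/5 + sqrt(-450))**2 = (-1/5 + 15*I*sqrt(2))**2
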